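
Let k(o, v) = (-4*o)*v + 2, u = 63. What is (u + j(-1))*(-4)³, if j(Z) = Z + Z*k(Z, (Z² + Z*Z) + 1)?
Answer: -3072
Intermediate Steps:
k(o, v) = 2 - 4*o*v (k(o, v) = -4*o*v + 2 = 2 - 4*o*v)
j(Z) = Z + Z*(2 - 4*Z*(1 + 2*Z²)) (j(Z) = Z + Z*(2 - 4*Z*((Z² + Z*Z) + 1)) = Z + Z*(2 - 4*Z*((Z² + Z²) + 1)) = Z + Z*(2 - 4*Z*(2*Z² + 1)) = Z + Z*(2 - 4*Z*(1 + 2*Z²)))
(u + j(-1))*(-4)³ = (63 - (3 - 8*(-1)³ - 4*(-1)))*(-4)³ = (63 - (3 - 8*(-1) + 4))*(-64) = (63 - (3 + 8 + 4))*(-64) = (63 - 1*15)*(-64) = (63 - 15)*(-64) = 48*(-64) = -3072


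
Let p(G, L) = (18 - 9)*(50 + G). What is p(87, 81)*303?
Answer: 373599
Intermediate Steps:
p(G, L) = 450 + 9*G (p(G, L) = 9*(50 + G) = 450 + 9*G)
p(87, 81)*303 = (450 + 9*87)*303 = (450 + 783)*303 = 1233*303 = 373599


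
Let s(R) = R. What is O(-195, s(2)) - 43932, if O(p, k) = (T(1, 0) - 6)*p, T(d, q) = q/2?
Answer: -42762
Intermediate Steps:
T(d, q) = q/2 (T(d, q) = q*(1/2) = q/2)
O(p, k) = -6*p (O(p, k) = ((1/2)*0 - 6)*p = (0 - 6)*p = -6*p)
O(-195, s(2)) - 43932 = -6*(-195) - 43932 = 1170 - 43932 = -42762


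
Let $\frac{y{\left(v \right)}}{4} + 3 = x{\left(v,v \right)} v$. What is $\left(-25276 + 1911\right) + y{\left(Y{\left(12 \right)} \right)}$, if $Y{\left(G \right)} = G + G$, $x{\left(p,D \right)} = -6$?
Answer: $-23953$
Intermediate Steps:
$Y{\left(G \right)} = 2 G$
$y{\left(v \right)} = -12 - 24 v$ ($y{\left(v \right)} = -12 + 4 \left(- 6 v\right) = -12 - 24 v$)
$\left(-25276 + 1911\right) + y{\left(Y{\left(12 \right)} \right)} = \left(-25276 + 1911\right) - \left(12 + 24 \cdot 2 \cdot 12\right) = -23365 - 588 = -23953$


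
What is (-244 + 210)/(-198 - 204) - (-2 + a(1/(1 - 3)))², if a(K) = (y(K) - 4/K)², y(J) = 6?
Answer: -7564819/201 ≈ -37636.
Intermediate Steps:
a(K) = (6 - 4/K)²
(-244 + 210)/(-198 - 204) - (-2 + a(1/(1 - 3)))² = (-244 + 210)/(-198 - 204) - (-2 + 4*(-2 + 3/(1 - 3))²/(1/(1 - 3))²)² = -34/(-402) - (-2 + 4*(-2 + 3/(-2))²/(1/(-2))²)² = -34*(-1/402) - (-2 + 4*(-2 + 3*(-½))²/(-½)²)² = 17/201 - (-2 + 4*4*(-2 - 3/2)²)² = 17/201 - (-2 + 4*4*(-7/2)²)² = 17/201 - (-2 + 4*4*(49/4))² = 17/201 - (-2 + 196)² = 17/201 - 1*194² = 17/201 - 1*37636 = 17/201 - 37636 = -7564819/201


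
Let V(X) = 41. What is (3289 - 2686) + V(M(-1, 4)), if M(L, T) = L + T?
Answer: 644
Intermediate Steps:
(3289 - 2686) + V(M(-1, 4)) = (3289 - 2686) + 41 = 603 + 41 = 644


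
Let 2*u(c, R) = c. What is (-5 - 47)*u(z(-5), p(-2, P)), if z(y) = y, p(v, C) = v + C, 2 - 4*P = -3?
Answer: 130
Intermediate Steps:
P = 5/4 (P = ½ - ¼*(-3) = ½ + ¾ = 5/4 ≈ 1.2500)
p(v, C) = C + v
u(c, R) = c/2
(-5 - 47)*u(z(-5), p(-2, P)) = (-5 - 47)*((½)*(-5)) = -52*(-5/2) = 130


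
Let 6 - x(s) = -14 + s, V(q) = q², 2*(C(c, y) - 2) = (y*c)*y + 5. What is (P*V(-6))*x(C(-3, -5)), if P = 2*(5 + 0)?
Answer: 19080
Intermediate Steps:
C(c, y) = 9/2 + c*y²/2 (C(c, y) = 2 + ((y*c)*y + 5)/2 = 2 + ((c*y)*y + 5)/2 = 2 + (c*y² + 5)/2 = 2 + (5 + c*y²)/2 = 2 + (5/2 + c*y²/2) = 9/2 + c*y²/2)
P = 10 (P = 2*5 = 10)
x(s) = 20 - s (x(s) = 6 - (-14 + s) = 6 + (14 - s) = 20 - s)
(P*V(-6))*x(C(-3, -5)) = (10*(-6)²)*(20 - (9/2 + (½)*(-3)*(-5)²)) = (10*36)*(20 - (9/2 + (½)*(-3)*25)) = 360*(20 - (9/2 - 75/2)) = 360*(20 - 1*(-33)) = 360*(20 + 33) = 360*53 = 19080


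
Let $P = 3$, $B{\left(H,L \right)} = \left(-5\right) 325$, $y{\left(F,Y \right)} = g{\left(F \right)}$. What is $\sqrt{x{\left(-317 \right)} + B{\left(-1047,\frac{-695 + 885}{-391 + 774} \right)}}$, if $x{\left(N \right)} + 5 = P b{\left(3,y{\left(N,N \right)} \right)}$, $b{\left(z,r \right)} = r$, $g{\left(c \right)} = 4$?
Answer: $i \sqrt{1618} \approx 40.224 i$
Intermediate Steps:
$y{\left(F,Y \right)} = 4$
$B{\left(H,L \right)} = -1625$
$x{\left(N \right)} = 7$ ($x{\left(N \right)} = -5 + 3 \cdot 4 = -5 + 12 = 7$)
$\sqrt{x{\left(-317 \right)} + B{\left(-1047,\frac{-695 + 885}{-391 + 774} \right)}} = \sqrt{7 - 1625} = \sqrt{-1618} = i \sqrt{1618}$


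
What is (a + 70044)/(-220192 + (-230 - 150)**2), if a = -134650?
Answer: 32303/37896 ≈ 0.85241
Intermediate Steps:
(a + 70044)/(-220192 + (-230 - 150)**2) = (-134650 + 70044)/(-220192 + (-230 - 150)**2) = -64606/(-220192 + (-380)**2) = -64606/(-220192 + 144400) = -64606/(-75792) = -64606*(-1/75792) = 32303/37896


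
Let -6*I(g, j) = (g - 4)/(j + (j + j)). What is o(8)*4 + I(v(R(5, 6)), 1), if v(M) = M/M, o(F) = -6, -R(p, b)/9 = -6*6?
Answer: -143/6 ≈ -23.833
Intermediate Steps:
R(p, b) = 324 (R(p, b) = -(-9)*6*6 = -(-9)*36 = -9*(-36) = 324)
v(M) = 1
I(g, j) = -(-4 + g)/(18*j) (I(g, j) = -(g - 4)/(6*(j + (j + j))) = -(-4 + g)/(6*(j + 2*j)) = -(-4 + g)/(6*(3*j)) = -(-4 + g)*1/(3*j)/6 = -(-4 + g)/(18*j))
o(8)*4 + I(v(R(5, 6)), 1) = -6*4 + (1/18)*(4 - 1*1)/1 = -24 + (1/18)*1*(4 - 1) = -24 + (1/18)*1*3 = -24 + ⅙ = -143/6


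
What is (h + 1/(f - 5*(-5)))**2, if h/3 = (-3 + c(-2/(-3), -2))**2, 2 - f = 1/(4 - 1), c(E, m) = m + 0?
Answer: 36036009/6400 ≈ 5630.6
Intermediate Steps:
c(E, m) = m
f = 5/3 (f = 2 - 1/(4 - 1) = 2 - 1/3 = 5/3 ≈ 1.6667)
h = 75 (h = 3*(-3 - 2)**2 = 3*(-5)**2 = 3*25 = 75)
(h + 1/(f - 5*(-5)))**2 = (75 + 1/(5/3 - 5*(-5)))**2 = (75 + 1/(5/3 + 25))**2 = (75 + 1/(80/3))**2 = (75 + 3/80)**2 = (6003/80)**2 = 36036009/6400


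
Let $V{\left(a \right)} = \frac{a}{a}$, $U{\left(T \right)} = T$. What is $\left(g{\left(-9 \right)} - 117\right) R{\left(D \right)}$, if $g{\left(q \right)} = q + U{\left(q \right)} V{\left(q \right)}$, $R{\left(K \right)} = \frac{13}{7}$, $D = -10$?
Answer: $- \frac{1755}{7} \approx -250.71$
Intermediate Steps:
$R{\left(K \right)} = \frac{13}{7}$ ($R{\left(K \right)} = 13 \cdot \frac{1}{7} = \frac{13}{7}$)
$V{\left(a \right)} = 1$
$g{\left(q \right)} = 2 q$ ($g{\left(q \right)} = q + q 1 = q + q = 2 q$)
$\left(g{\left(-9 \right)} - 117\right) R{\left(D \right)} = \left(2 \left(-9\right) - 117\right) \frac{13}{7} = \left(-18 - 117\right) \frac{13}{7} = \left(-135\right) \frac{13}{7} = - \frac{1755}{7}$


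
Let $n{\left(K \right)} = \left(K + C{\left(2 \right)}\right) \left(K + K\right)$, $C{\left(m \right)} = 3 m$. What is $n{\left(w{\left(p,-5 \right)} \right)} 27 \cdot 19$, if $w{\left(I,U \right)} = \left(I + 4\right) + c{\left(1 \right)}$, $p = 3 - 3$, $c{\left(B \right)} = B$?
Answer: $56430$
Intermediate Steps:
$p = 0$
$w{\left(I,U \right)} = 5 + I$ ($w{\left(I,U \right)} = \left(I + 4\right) + 1 = \left(4 + I\right) + 1 = 5 + I$)
$n{\left(K \right)} = 2 K \left(6 + K\right)$ ($n{\left(K \right)} = \left(K + 3 \cdot 2\right) \left(K + K\right) = \left(K + 6\right) 2 K = \left(6 + K\right) 2 K = 2 K \left(6 + K\right)$)
$n{\left(w{\left(p,-5 \right)} \right)} 27 \cdot 19 = 2 \left(5 + 0\right) \left(6 + \left(5 + 0\right)\right) 27 \cdot 19 = 2 \cdot 5 \left(6 + 5\right) 27 \cdot 19 = 2 \cdot 5 \cdot 11 \cdot 27 \cdot 19 = 110 \cdot 27 \cdot 19 = 2970 \cdot 19 = 56430$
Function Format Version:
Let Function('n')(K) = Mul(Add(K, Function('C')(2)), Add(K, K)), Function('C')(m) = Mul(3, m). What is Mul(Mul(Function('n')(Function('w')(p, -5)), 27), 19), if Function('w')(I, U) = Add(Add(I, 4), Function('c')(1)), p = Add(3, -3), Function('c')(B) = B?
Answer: 56430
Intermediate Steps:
p = 0
Function('w')(I, U) = Add(5, I) (Function('w')(I, U) = Add(Add(I, 4), 1) = Add(Add(4, I), 1) = Add(5, I))
Function('n')(K) = Mul(2, K, Add(6, K)) (Function('n')(K) = Mul(Add(K, Mul(3, 2)), Add(K, K)) = Mul(Add(K, 6), Mul(2, K)) = Mul(Add(6, K), Mul(2, K)) = Mul(2, K, Add(6, K)))
Mul(Mul(Function('n')(Function('w')(p, -5)), 27), 19) = Mul(Mul(Mul(2, Add(5, 0), Add(6, Add(5, 0))), 27), 19) = Mul(Mul(Mul(2, 5, Add(6, 5)), 27), 19) = Mul(Mul(Mul(2, 5, 11), 27), 19) = Mul(Mul(110, 27), 19) = Mul(2970, 19) = 56430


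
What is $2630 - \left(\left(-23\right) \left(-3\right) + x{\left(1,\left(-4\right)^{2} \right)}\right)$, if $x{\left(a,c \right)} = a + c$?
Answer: $2544$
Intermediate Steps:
$2630 - \left(\left(-23\right) \left(-3\right) + x{\left(1,\left(-4\right)^{2} \right)}\right) = 2630 - \left(\left(-23\right) \left(-3\right) + \left(1 + \left(-4\right)^{2}\right)\right) = 2630 - \left(69 + \left(1 + 16\right)\right) = 2630 - \left(69 + 17\right) = 2630 - 86 = 2544$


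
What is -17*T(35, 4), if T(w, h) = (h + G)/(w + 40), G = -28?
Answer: 136/25 ≈ 5.4400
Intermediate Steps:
T(w, h) = (-28 + h)/(40 + w) (T(w, h) = (h - 28)/(w + 40) = (-28 + h)/(40 + w))
-17*T(35, 4) = -17*(-28 + 4)/(40 + 35) = -17*(-24)/75 = -17*(-8/25) = 136/25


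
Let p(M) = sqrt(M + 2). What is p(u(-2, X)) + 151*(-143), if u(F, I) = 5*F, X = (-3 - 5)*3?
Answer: -21593 + 2*I*sqrt(2) ≈ -21593.0 + 2.8284*I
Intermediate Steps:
X = -24 (X = -8*3 = -24)
p(M) = sqrt(2 + M)
p(u(-2, X)) + 151*(-143) = sqrt(2 + 5*(-2)) + 151*(-143) = sqrt(2 - 10) - 21593 = sqrt(-8) - 21593 = 2*I*sqrt(2) - 21593 = -21593 + 2*I*sqrt(2)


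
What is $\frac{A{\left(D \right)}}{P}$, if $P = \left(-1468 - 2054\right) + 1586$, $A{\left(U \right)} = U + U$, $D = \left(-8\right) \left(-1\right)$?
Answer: $- \frac{1}{121} \approx -0.0082645$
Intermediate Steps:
$D = 8$
$A{\left(U \right)} = 2 U$
$P = -1936$ ($P = -3522 + 1586 = -1936$)
$\frac{A{\left(D \right)}}{P} = \frac{2 \cdot 8}{-1936} = 16 \left(- \frac{1}{1936}\right) = - \frac{1}{121}$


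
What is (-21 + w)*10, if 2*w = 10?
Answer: -160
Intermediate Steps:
w = 5 (w = (½)*10 = 5)
(-21 + w)*10 = (-21 + 5)*10 = -16*10 = -160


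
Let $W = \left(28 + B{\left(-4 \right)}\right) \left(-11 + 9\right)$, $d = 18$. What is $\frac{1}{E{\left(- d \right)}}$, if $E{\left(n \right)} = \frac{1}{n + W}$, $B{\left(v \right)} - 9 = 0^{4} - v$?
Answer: $-100$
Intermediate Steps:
$B{\left(v \right)} = 9 - v$ ($B{\left(v \right)} = 9 - \left(0 + v\right) = 9 + \left(0 - v\right) = 9 - v$)
$W = -82$ ($W = \left(28 + \left(9 - -4\right)\right) \left(-11 + 9\right) = \left(28 + \left(9 + 4\right)\right) \left(-2\right) = \left(28 + 13\right) \left(-2\right) = 41 \left(-2\right) = -82$)
$E{\left(n \right)} = \frac{1}{-82 + n}$ ($E{\left(n \right)} = \frac{1}{n - 82} = \frac{1}{-82 + n}$)
$\frac{1}{E{\left(- d \right)}} = \frac{1}{\frac{1}{-82 - 18}} = \frac{1}{\frac{1}{-100}} = \frac{1}{- \frac{1}{100}} = -100$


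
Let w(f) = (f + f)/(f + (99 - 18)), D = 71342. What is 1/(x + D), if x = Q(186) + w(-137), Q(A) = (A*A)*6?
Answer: 28/7809841 ≈ 3.5852e-6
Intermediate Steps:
Q(A) = 6*A**2 (Q(A) = A**2*6 = 6*A**2)
w(f) = 2*f/(81 + f) (w(f) = (2*f)/(f + 81) = (2*f)/(81 + f) = 2*f/(81 + f))
x = 5812265/28 (x = 6*186**2 + 2*(-137)/(81 - 137) = 6*34596 + 2*(-137)/(-56) = 207576 + 2*(-137)*(-1/56) = 207576 + 137/28 = 5812265/28 ≈ 2.0758e+5)
1/(x + D) = 1/(5812265/28 + 71342) = 1/(7809841/28) = 28/7809841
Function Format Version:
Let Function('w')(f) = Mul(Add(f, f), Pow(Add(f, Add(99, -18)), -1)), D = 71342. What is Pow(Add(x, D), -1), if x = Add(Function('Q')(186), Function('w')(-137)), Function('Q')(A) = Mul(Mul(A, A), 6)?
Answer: Rational(28, 7809841) ≈ 3.5852e-6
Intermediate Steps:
Function('Q')(A) = Mul(6, Pow(A, 2)) (Function('Q')(A) = Mul(Pow(A, 2), 6) = Mul(6, Pow(A, 2)))
Function('w')(f) = Mul(2, f, Pow(Add(81, f), -1)) (Function('w')(f) = Mul(Mul(2, f), Pow(Add(f, 81), -1)) = Mul(Mul(2, f), Pow(Add(81, f), -1)) = Mul(2, f, Pow(Add(81, f), -1)))
x = Rational(5812265, 28) (x = Add(Mul(6, Pow(186, 2)), Mul(2, -137, Pow(Add(81, -137), -1))) = Add(Mul(6, 34596), Mul(2, -137, Pow(-56, -1))) = Add(207576, Mul(2, -137, Rational(-1, 56))) = Add(207576, Rational(137, 28)) = Rational(5812265, 28) ≈ 2.0758e+5)
Pow(Add(x, D), -1) = Pow(Add(Rational(5812265, 28), 71342), -1) = Pow(Rational(7809841, 28), -1) = Rational(28, 7809841)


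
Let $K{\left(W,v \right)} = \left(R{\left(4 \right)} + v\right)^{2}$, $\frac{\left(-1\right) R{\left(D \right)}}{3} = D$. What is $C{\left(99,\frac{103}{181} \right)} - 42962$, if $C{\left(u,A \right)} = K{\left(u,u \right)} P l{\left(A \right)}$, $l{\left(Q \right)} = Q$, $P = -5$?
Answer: $- \frac{11674157}{181} \approx -64498.0$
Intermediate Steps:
$R{\left(D \right)} = - 3 D$
$K{\left(W,v \right)} = \left(-12 + v\right)^{2}$ ($K{\left(W,v \right)} = \left(\left(-3\right) 4 + v\right)^{2} = \left(-12 + v\right)^{2}$)
$C{\left(u,A \right)} = - 5 A \left(-12 + u\right)^{2}$ ($C{\left(u,A \right)} = \left(-12 + u\right)^{2} \left(-5\right) A = - 5 \left(-12 + u\right)^{2} A = - 5 A \left(-12 + u\right)^{2}$)
$C{\left(99,\frac{103}{181} \right)} - 42962 = - 5 \cdot \frac{103}{181} \left(-12 + 99\right)^{2} - 42962 = - 5 \cdot 103 \cdot \frac{1}{181} \cdot 87^{2} - 42962 = \left(-5\right) \frac{103}{181} \cdot 7569 - 42962 = - \frac{3898035}{181} - 42962 = - \frac{11674157}{181}$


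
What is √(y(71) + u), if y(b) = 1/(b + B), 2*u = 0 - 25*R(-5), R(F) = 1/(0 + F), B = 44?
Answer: √132710/230 ≈ 1.5839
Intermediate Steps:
R(F) = 1/F
u = 5/2 (u = (0 - 25/(-5))/2 = (0 - 25*(-⅕))/2 = (0 + 5)/2 = (½)*5 = 5/2 ≈ 2.5000)
y(b) = 1/(44 + b) (y(b) = 1/(b + 44) = 1/(44 + b))
√(y(71) + u) = √(1/(44 + 71) + 5/2) = √(1/115 + 5/2) = √(577/230) = √132710/230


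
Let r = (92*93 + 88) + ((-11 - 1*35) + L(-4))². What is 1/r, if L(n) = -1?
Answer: 1/10853 ≈ 9.2140e-5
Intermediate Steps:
r = 10853 (r = (92*93 + 88) + ((-11 - 1*35) - 1)² = (8556 + 88) + ((-11 - 35) - 1)² = 8644 + (-46 - 1)² = 8644 + (-47)² = 8644 + 2209 = 10853)
1/r = 1/10853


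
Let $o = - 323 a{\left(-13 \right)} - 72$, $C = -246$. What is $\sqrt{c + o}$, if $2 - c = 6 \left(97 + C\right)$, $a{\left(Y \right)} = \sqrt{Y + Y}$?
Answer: $\sqrt{824 - 323 i \sqrt{26}} \approx 36.508 - 22.557 i$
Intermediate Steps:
$a{\left(Y \right)} = \sqrt{2} \sqrt{Y}$ ($a{\left(Y \right)} = \sqrt{2 Y} = \sqrt{2} \sqrt{Y}$)
$o = -72 - 323 i \sqrt{26}$ ($o = - 323 \sqrt{2} \sqrt{-13} - 72 = - 323 \sqrt{2} i \sqrt{13} - 72 = - 323 i \sqrt{26} - 72 = -72 - 323 i \sqrt{26} \approx -72.0 - 1647.0 i$)
$c = 896$ ($c = 2 - 6 \left(97 - 246\right) = 2 - 6 \left(-149\right) = 2 - -894 = 2 + 894 = 896$)
$\sqrt{c + o} = \sqrt{896 - \left(72 + 323 i \sqrt{26}\right)} = \sqrt{824 - 323 i \sqrt{26}}$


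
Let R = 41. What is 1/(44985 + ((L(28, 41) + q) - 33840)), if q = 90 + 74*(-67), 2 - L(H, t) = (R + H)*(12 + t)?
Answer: 1/2622 ≈ 0.00038139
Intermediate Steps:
L(H, t) = 2 - (12 + t)*(41 + H) (L(H, t) = 2 - (41 + H)*(12 + t) = 2 - (12 + t)*(41 + H))
q = -4868 (q = 90 - 4958 = -4868)
1/(44985 + ((L(28, 41) + q) - 33840)) = 1/(44985 + (((-490 - 41*41 - 12*28 - 1*28*41) - 4868) - 33840)) = 1/(44985 + (((-490 - 1681 - 336 - 1148) - 4868) - 33840)) = 1/(44985 + ((-3655 - 4868) - 33840)) = 1/(44985 + (-8523 - 33840)) = 1/(44985 - 42363) = 1/2622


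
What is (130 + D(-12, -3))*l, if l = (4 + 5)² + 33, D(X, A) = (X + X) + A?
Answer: 11742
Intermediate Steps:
D(X, A) = A + 2*X (D(X, A) = 2*X + A = A + 2*X)
l = 114 (l = 9² + 33 = 81 + 33 = 114)
(130 + D(-12, -3))*l = (130 + (-3 + 2*(-12)))*114 = (130 + (-3 - 24))*114 = (130 - 27)*114 = 103*114 = 11742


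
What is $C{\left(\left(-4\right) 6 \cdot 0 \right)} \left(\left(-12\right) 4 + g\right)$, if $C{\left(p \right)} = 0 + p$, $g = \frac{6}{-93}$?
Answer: $0$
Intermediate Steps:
$g = - \frac{2}{31}$ ($g = 6 \left(- \frac{1}{93}\right) = - \frac{2}{31} \approx -0.064516$)
$C{\left(p \right)} = p$
$C{\left(\left(-4\right) 6 \cdot 0 \right)} \left(\left(-12\right) 4 + g\right) = \left(-4\right) 6 \cdot 0 \left(\left(-12\right) 4 - \frac{2}{31}\right) = \left(-24\right) 0 \left(-48 - \frac{2}{31}\right) = 0 \left(- \frac{1490}{31}\right) = 0$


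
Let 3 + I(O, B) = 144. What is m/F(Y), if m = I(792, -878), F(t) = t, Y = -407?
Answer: -141/407 ≈ -0.34644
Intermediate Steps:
I(O, B) = 141 (I(O, B) = -3 + 144 = 141)
m = 141
m/F(Y) = 141/(-407) = 141*(-1/407) = -141/407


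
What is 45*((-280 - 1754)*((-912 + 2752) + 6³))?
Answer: -188185680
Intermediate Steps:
45*((-280 - 1754)*((-912 + 2752) + 6³)) = 45*(-2034*(1840 + 216)) = 45*(-2034*2056) = 45*(-4181904) = -188185680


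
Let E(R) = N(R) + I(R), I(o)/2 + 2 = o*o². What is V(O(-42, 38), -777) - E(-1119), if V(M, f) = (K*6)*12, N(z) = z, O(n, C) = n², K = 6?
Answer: 2802337873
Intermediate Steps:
I(o) = -4 + 2*o³ (I(o) = -4 + 2*(o*o²) = -4 + 2*o³)
E(R) = -4 + R + 2*R³ (E(R) = R + (-4 + 2*R³) = -4 + R + 2*R³)
V(M, f) = 432 (V(M, f) = (6*6)*12 = 36*12 = 432)
V(O(-42, 38), -777) - E(-1119) = 432 - (-4 - 1119 + 2*(-1119)³) = 432 - (-4 - 1119 + 2*(-1401168159)) = 432 - (-4 - 1119 - 2802336318) = 432 - 1*(-2802337441) = 432 + 2802337441 = 2802337873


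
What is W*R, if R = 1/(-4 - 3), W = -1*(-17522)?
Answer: -17522/7 ≈ -2503.1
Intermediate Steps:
W = 17522
R = -⅐ (R = 1/(-7) = -⅐ ≈ -0.14286)
W*R = 17522*(-⅐) = -17522/7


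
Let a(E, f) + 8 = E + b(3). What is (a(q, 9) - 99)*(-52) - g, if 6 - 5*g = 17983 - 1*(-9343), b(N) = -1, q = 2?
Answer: 10976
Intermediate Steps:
a(E, f) = -9 + E (a(E, f) = -8 + (E - 1) = -8 + (-1 + E) = -9 + E)
g = -5464 (g = 6/5 - (17983 - 1*(-9343))/5 = 6/5 - (17983 + 9343)/5 = 6/5 - 1/5*27326 = 6/5 - 27326/5 = -5464)
(a(q, 9) - 99)*(-52) - g = ((-9 + 2) - 99)*(-52) - 1*(-5464) = (-7 - 99)*(-52) + 5464 = -106*(-52) + 5464 = 5512 + 5464 = 10976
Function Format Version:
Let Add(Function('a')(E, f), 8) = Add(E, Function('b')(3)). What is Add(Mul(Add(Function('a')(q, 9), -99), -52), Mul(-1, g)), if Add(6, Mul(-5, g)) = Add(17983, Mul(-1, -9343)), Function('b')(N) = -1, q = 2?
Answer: 10976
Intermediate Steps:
Function('a')(E, f) = Add(-9, E) (Function('a')(E, f) = Add(-8, Add(E, -1)) = Add(-8, Add(-1, E)) = Add(-9, E))
g = -5464 (g = Add(Rational(6, 5), Mul(Rational(-1, 5), Add(17983, Mul(-1, -9343)))) = Add(Rational(6, 5), Mul(Rational(-1, 5), Add(17983, 9343))) = Add(Rational(6, 5), Mul(Rational(-1, 5), 27326)) = Add(Rational(6, 5), Rational(-27326, 5)) = -5464)
Add(Mul(Add(Function('a')(q, 9), -99), -52), Mul(-1, g)) = Add(Mul(Add(Add(-9, 2), -99), -52), Mul(-1, -5464)) = Add(Mul(Add(-7, -99), -52), 5464) = Add(Mul(-106, -52), 5464) = Add(5512, 5464) = 10976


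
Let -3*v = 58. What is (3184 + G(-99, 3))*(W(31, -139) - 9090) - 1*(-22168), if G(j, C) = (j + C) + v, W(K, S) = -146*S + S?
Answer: 101930894/3 ≈ 3.3977e+7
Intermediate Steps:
W(K, S) = -145*S
v = -58/3 (v = -⅓*58 = -58/3 ≈ -19.333)
G(j, C) = -58/3 + C + j (G(j, C) = (j + C) - 58/3 = (C + j) - 58/3 = -58/3 + C + j)
(3184 + G(-99, 3))*(W(31, -139) - 9090) - 1*(-22168) = (3184 + (-58/3 + 3 - 99))*(-145*(-139) - 9090) - 1*(-22168) = (3184 - 346/3)*(20155 - 9090) + 22168 = (9206/3)*11065 + 22168 = 101864390/3 + 22168 = 101930894/3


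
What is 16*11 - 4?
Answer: 172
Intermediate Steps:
16*11 - 4 = 176 - 4 = 172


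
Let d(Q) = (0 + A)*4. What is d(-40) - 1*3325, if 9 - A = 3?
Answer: -3301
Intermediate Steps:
A = 6 (A = 9 - 1*3 = 9 - 3 = 6)
d(Q) = 24 (d(Q) = (0 + 6)*4 = 6*4 = 24)
d(-40) - 1*3325 = 24 - 1*3325 = 24 - 3325 = -3301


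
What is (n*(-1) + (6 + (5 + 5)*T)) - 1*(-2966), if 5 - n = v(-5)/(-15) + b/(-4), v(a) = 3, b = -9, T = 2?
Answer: 59781/20 ≈ 2989.1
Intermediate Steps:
n = 59/20 (n = 5 - (3/(-15) - 9/(-4)) = 5 - (3*(-1/15) - 9*(-1/4)) = 5 - (-1/5 + 9/4) = 5 - 1*41/20 = 5 - 41/20 = 59/20 ≈ 2.9500)
(n*(-1) + (6 + (5 + 5)*T)) - 1*(-2966) = ((59/20)*(-1) + (6 + (5 + 5)*2)) - 1*(-2966) = (-59/20 + (6 + 10*2)) + 2966 = (-59/20 + (6 + 20)) + 2966 = (-59/20 + 26) + 2966 = 461/20 + 2966 = 59781/20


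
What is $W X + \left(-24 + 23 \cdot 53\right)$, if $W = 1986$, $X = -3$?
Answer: $-4763$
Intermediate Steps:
$W X + \left(-24 + 23 \cdot 53\right) = 1986 \left(-3\right) + \left(-24 + 23 \cdot 53\right) = -5958 + \left(-24 + 1219\right) = -5958 + 1195 = -4763$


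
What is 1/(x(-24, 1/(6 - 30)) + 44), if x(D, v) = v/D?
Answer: 576/25345 ≈ 0.022726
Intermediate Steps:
1/(x(-24, 1/(6 - 30)) + 44) = 1/(1/((6 - 30)*(-24)) + 44) = 1/(-1/24/(-24) + 44) = 1/(-1/24*(-1/24) + 44) = 1/(1/576 + 44) = 1/(25345/576) = 576/25345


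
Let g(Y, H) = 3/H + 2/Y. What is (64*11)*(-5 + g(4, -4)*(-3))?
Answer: -2992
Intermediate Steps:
g(Y, H) = 2/Y + 3/H
(64*11)*(-5 + g(4, -4)*(-3)) = (64*11)*(-5 + (2/4 + 3/(-4))*(-3)) = 704*(-5 + (2*(¼) + 3*(-¼))*(-3)) = 704*(-5 + (½ - ¾)*(-3)) = 704*(-5 - ¼*(-3)) = 704*(-5 + ¾) = 704*(-17/4) = -2992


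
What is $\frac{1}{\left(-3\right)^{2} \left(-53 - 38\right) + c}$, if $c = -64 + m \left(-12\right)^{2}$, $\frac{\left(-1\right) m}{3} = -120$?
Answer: $\frac{1}{50957} \approx 1.9624 \cdot 10^{-5}$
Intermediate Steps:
$m = 360$ ($m = \left(-3\right) \left(-120\right) = 360$)
$c = 51776$ ($c = -64 + 360 \left(-12\right)^{2} = -64 + 360 \cdot 144 = -64 + 51840 = 51776$)
$\frac{1}{\left(-3\right)^{2} \left(-53 - 38\right) + c} = \frac{1}{\left(-3\right)^{2} \left(-53 - 38\right) + 51776} = \frac{1}{9 \left(-53 - 38\right) + 51776} = \frac{1}{9 \left(-91\right) + 51776} = \frac{1}{-819 + 51776} = \frac{1}{50957}$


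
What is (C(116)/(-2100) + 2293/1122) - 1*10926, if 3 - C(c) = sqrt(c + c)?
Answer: -4289838211/392700 + sqrt(58)/1050 ≈ -10924.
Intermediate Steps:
C(c) = 3 - sqrt(2)*sqrt(c) (C(c) = 3 - sqrt(c + c) = 3 - sqrt(2*c) = 3 - sqrt(2)*sqrt(c))
(C(116)/(-2100) + 2293/1122) - 1*10926 = ((3 - sqrt(2)*sqrt(116))/(-2100) + 2293/1122) - 1*10926 = ((3 - sqrt(2)*2*sqrt(29))*(-1/2100) + 2293*(1/1122)) - 10926 = ((3 - 2*sqrt(58))*(-1/2100) + 2293/1122) - 10926 = ((-1/700 + sqrt(58)/1050) + 2293/1122) - 10926 = (801989/392700 + sqrt(58)/1050) - 10926 = -4289838211/392700 + sqrt(58)/1050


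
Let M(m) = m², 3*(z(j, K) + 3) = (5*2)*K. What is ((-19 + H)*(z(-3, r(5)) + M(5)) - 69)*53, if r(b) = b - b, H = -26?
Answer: -56127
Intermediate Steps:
r(b) = 0
z(j, K) = -3 + 10*K/3 (z(j, K) = -3 + ((5*2)*K)/3 = -3 + (10*K)/3 = -3 + 10*K/3)
((-19 + H)*(z(-3, r(5)) + M(5)) - 69)*53 = ((-19 - 26)*((-3 + (10/3)*0) + 5²) - 69)*53 = (-45*((-3 + 0) + 25) - 69)*53 = (-45*(-3 + 25) - 69)*53 = (-45*22 - 69)*53 = (-990 - 69)*53 = -1059*53 = -56127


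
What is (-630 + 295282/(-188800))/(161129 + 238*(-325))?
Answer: -59619641/7908737600 ≈ -0.0075385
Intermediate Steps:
(-630 + 295282/(-188800))/(161129 + 238*(-325)) = (-630 + 295282*(-1/188800))/(161129 - 77350) = (-630 - 147641/94400)/83779 = -59619641/94400*1/83779 = -59619641/7908737600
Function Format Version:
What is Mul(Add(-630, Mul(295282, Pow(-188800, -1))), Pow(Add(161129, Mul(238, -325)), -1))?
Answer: Rational(-59619641, 7908737600) ≈ -0.0075385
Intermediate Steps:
Mul(Add(-630, Mul(295282, Pow(-188800, -1))), Pow(Add(161129, Mul(238, -325)), -1)) = Mul(Add(-630, Mul(295282, Rational(-1, 188800))), Pow(Add(161129, -77350), -1)) = Mul(Add(-630, Rational(-147641, 94400)), Pow(83779, -1)) = Mul(Rational(-59619641, 94400), Rational(1, 83779)) = Rational(-59619641, 7908737600)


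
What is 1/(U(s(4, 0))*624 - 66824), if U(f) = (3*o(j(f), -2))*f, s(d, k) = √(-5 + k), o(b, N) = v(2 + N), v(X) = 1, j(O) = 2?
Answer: -8353/560371112 - 117*I*√5/280185556 ≈ -1.4906e-5 - 9.3374e-7*I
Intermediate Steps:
o(b, N) = 1
U(f) = 3*f (U(f) = (3*1)*f = 3*f)
1/(U(s(4, 0))*624 - 66824) = 1/((3*√(-5 + 0))*624 - 66824) = 1/((3*√(-5))*624 - 66824) = 1/((3*(I*√5))*624 - 66824) = 1/((3*I*√5)*624 - 66824) = 1/(1872*I*√5 - 66824) = 1/(-66824 + 1872*I*√5)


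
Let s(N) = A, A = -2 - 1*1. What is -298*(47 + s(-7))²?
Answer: -576928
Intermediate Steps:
A = -3 (A = -2 - 1 = -3)
s(N) = -3
-298*(47 + s(-7))² = -298*(47 - 3)² = -298*44² = -298*1936 = -576928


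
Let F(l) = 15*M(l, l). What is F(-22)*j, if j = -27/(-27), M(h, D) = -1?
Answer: -15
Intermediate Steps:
j = 1 (j = -27*(-1/27) = 1)
F(l) = -15 (F(l) = 15*(-1) = -15)
F(-22)*j = -15*1 = -15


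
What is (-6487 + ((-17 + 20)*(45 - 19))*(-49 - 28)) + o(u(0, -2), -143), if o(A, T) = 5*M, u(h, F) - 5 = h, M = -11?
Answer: -12548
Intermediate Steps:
u(h, F) = 5 + h
o(A, T) = -55 (o(A, T) = 5*(-11) = -55)
(-6487 + ((-17 + 20)*(45 - 19))*(-49 - 28)) + o(u(0, -2), -143) = (-6487 + ((-17 + 20)*(45 - 19))*(-49 - 28)) - 55 = (-6487 + (3*26)*(-77)) - 55 = (-6487 + 78*(-77)) - 55 = (-6487 - 6006) - 55 = -12493 - 55 = -12548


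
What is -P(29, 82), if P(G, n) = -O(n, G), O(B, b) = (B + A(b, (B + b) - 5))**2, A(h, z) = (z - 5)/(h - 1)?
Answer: 5745609/784 ≈ 7328.6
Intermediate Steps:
A(h, z) = (-5 + z)/(-1 + h)
O(B, b) = (B + (-10 + B + b)/(-1 + b))**2 (O(B, b) = (B + (-5 + ((B + b) - 5))/(-1 + b))**2 = (B + (-5 + (-5 + B + b))/(-1 + b))**2 = (B + (-10 + B + b)/(-1 + b))**2)
P(G, n) = -(-10 + G + G*n)**2/(-1 + G)**2 (P(G, n) = -(-10 + G + n*G)**2/(-1 + G)**2 = -(-10 + G + G*n)**2/(-1 + G)**2)
-P(29, 82) = -(-1)*(-10 + 29 + 29*82)**2/(-1 + 29)**2 = -(-1)*(-10 + 29 + 2378)**2/28**2 = -(-1)*2397**2/784 = -(-1)*5745609/784 = -1*(-5745609/784) = 5745609/784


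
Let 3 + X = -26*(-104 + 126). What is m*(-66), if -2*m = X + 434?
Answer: -4653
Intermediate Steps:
X = -575 (X = -3 - 26*(-104 + 126) = -3 - 26*22 = -3 - 572 = -575)
m = 141/2 (m = -(-575 + 434)/2 = -½*(-141) = 141/2 ≈ 70.500)
m*(-66) = (141/2)*(-66) = -4653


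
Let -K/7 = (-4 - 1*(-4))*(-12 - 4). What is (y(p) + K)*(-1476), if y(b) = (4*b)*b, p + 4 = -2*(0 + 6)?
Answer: -1511424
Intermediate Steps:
p = -16 (p = -4 - 2*(0 + 6) = -4 - 2*6 = -4 - 12 = -16)
y(b) = 4*b**2
K = 0 (K = -7*(-4 - 1*(-4))*(-12 - 4) = -7*(-4 + 4)*(-16) = -0*(-16) = -7*0 = 0)
(y(p) + K)*(-1476) = (4*(-16)**2 + 0)*(-1476) = (4*256 + 0)*(-1476) = (1024 + 0)*(-1476) = 1024*(-1476) = -1511424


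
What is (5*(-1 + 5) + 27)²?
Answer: 2209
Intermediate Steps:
(5*(-1 + 5) + 27)² = (5*4 + 27)² = (20 + 27)² = 47² = 2209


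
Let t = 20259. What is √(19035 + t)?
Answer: 3*√4366 ≈ 198.23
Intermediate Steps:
√(19035 + t) = √(19035 + 20259) = √39294 = 3*√4366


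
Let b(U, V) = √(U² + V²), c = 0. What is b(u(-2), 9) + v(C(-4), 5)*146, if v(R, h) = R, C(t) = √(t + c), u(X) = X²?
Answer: √97 + 292*I ≈ 9.8489 + 292.0*I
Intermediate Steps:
C(t) = √t (C(t) = √(t + 0) = √t)
b(u(-2), 9) + v(C(-4), 5)*146 = √(((-2)²)² + 9²) + √(-4)*146 = √(4² + 81) + (2*I)*146 = √(16 + 81) + 292*I = √97 + 292*I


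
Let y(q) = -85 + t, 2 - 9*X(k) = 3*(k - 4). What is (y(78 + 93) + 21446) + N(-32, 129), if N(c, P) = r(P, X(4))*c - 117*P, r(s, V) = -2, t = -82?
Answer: 6250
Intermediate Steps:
X(k) = 14/9 - k/3 (X(k) = 2/9 - (k - 4)/3 = 2/9 - (-4 + k)/3 = 2/9 - (-12 + 3*k)/9 = 2/9 + (4/3 - k/3) = 14/9 - k/3)
y(q) = -167 (y(q) = -85 - 82 = -167)
N(c, P) = -117*P - 2*c (N(c, P) = -2*c - 117*P = -117*P - 2*c)
(y(78 + 93) + 21446) + N(-32, 129) = (-167 + 21446) + (-117*129 - 2*(-32)) = 21279 + (-15093 + 64) = 21279 - 15029 = 6250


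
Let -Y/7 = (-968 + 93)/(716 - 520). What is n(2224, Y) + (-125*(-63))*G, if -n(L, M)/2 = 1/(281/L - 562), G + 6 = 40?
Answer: 334582278698/1249607 ≈ 2.6775e+5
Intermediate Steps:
G = 34 (G = -6 + 40 = 34)
Y = 125/4 (Y = -7*(-968 + 93)/(716 - 520) = -(-6125)/196 = -7*(-125/28) = 125/4 ≈ 31.250)
n(L, M) = -2/(-562 + 281/L) (n(L, M) = -2/(281/L - 562) = -2/(-562 + 281/L))
n(2224, Y) + (-125*(-63))*G = (2/281)*2224/(-1 + 2*2224) - 125*(-63)*34 = (2/281)*2224/(-1 + 4448) + 7875*34 = (2/281)*2224/4447 + 267750 = (2/281)*2224*(1/4447) + 267750 = 4448/1249607 + 267750 = 334582278698/1249607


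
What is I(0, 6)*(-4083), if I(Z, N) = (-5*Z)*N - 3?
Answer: 12249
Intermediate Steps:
I(Z, N) = -3 - 5*N*Z (I(Z, N) = -5*N*Z - 3 = -3 - 5*N*Z)
I(0, 6)*(-4083) = (-3 - 5*6*0)*(-4083) = (-3 + 0)*(-4083) = -3*(-4083) = 12249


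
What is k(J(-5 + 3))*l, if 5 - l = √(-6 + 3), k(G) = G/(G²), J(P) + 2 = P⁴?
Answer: 5/14 - I*√3/14 ≈ 0.35714 - 0.12372*I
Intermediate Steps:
J(P) = -2 + P⁴
k(G) = 1/G (k(G) = G/G² = 1/G)
l = 5 - I*√3 (l = 5 - √(-6 + 3) = 5 - √(-3) = 5 - I*√3 ≈ 5.0 - 1.732*I)
k(J(-5 + 3))*l = (5 - I*√3)/(-2 + (-5 + 3)⁴) = (5 - I*√3)/(-2 + (-2)⁴) = (5 - I*√3)/(-2 + 16) = (5 - I*√3)/14 = 5/14 - I*√3/14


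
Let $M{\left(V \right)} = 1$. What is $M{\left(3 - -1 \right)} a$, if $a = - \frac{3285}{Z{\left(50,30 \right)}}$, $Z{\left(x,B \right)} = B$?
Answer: $- \frac{219}{2} \approx -109.5$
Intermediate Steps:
$a = - \frac{219}{2}$ ($a = - \frac{3285}{30} = \left(-3285\right) \frac{1}{30} = - \frac{219}{2} \approx -109.5$)
$M{\left(3 - -1 \right)} a = 1 \left(- \frac{219}{2}\right) = - \frac{219}{2}$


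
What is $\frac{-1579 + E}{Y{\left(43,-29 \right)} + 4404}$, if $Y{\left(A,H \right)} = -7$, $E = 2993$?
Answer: $\frac{1414}{4397} \approx 0.32158$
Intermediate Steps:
$\frac{-1579 + E}{Y{\left(43,-29 \right)} + 4404} = \frac{-1579 + 2993}{-7 + 4404} = \frac{1414}{4397}$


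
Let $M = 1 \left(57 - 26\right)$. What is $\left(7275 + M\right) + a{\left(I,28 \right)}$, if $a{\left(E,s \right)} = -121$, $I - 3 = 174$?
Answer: $7185$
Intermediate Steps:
$I = 177$ ($I = 3 + 174 = 177$)
$M = 31$ ($M = 1 \cdot 31 = 31$)
$\left(7275 + M\right) + a{\left(I,28 \right)} = \left(7275 + 31\right) - 121 = 7306 - 121 = 7185$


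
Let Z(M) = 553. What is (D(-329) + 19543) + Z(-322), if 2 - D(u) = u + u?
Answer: 20756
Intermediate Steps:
D(u) = 2 - 2*u (D(u) = 2 - (u + u) = 2 - 2*u)
(D(-329) + 19543) + Z(-322) = ((2 - 2*(-329)) + 19543) + 553 = ((2 + 658) + 19543) + 553 = (660 + 19543) + 553 = 20203 + 553 = 20756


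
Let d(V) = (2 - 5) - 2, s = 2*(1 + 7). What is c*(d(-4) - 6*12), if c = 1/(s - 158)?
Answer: 77/142 ≈ 0.54225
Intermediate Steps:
s = 16 (s = 2*8 = 16)
c = -1/142 (c = 1/(16 - 158) = 1/(-142) = -1/142 ≈ -0.0070423)
d(V) = -5 (d(V) = -3 - 2 = -5)
c*(d(-4) - 6*12) = -(-5 - 6*12)/142 = -(-5 - 72)/142 = -1/142*(-77) = 77/142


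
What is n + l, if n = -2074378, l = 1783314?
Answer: -291064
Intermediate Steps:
n + l = -2074378 + 1783314 = -291064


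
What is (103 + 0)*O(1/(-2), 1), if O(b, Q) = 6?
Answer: 618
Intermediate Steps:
(103 + 0)*O(1/(-2), 1) = (103 + 0)*6 = 103*6 = 618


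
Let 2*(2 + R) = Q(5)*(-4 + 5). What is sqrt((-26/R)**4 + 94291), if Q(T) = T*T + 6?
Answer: sqrt(50117414947)/729 ≈ 307.09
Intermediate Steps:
Q(T) = 6 + T**2 (Q(T) = T**2 + 6 = 6 + T**2)
R = 27/2 (R = -2 + ((6 + 5**2)*(-4 + 5))/2 = -2 + ((6 + 25)*1)/2 = -2 + (31*1)/2 = -2 + (1/2)*31 = -2 + 31/2 = 27/2 ≈ 13.500)
sqrt((-26/R)**4 + 94291) = sqrt((-26/27/2)**4 + 94291) = sqrt((-26*2/27)**4 + 94291) = sqrt((-52/27)**4 + 94291) = sqrt(7311616/531441 + 94291) = sqrt(50117414947/531441) = sqrt(50117414947)/729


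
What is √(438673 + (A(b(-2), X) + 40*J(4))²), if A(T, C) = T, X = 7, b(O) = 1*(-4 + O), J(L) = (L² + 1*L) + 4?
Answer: 13*√7981 ≈ 1161.4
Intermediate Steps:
J(L) = 4 + L + L² (J(L) = (L² + L) + 4 = (L + L²) + 4 = 4 + L + L²)
b(O) = -4 + O
√(438673 + (A(b(-2), X) + 40*J(4))²) = √(438673 + ((-4 - 2) + 40*(4 + 4 + 4²))²) = √(438673 + (-6 + 40*(4 + 4 + 16))²) = √(438673 + (-6 + 40*24)²) = √(438673 + (-6 + 960)²) = √(438673 + 954²) = √(438673 + 910116) = √1348789 = 13*√7981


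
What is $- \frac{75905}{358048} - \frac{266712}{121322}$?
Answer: $- \frac{52352322293}{21719549728} \approx -2.4104$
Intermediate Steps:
$- \frac{75905}{358048} - \frac{266712}{121322} = \left(-75905\right) \frac{1}{358048} - \frac{133356}{60661} = - \frac{75905}{358048} - \frac{133356}{60661} = - \frac{52352322293}{21719549728}$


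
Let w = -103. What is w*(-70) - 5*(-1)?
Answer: 7215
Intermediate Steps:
w*(-70) - 5*(-1) = -103*(-70) - 5*(-1) = 7210 + 5 = 7215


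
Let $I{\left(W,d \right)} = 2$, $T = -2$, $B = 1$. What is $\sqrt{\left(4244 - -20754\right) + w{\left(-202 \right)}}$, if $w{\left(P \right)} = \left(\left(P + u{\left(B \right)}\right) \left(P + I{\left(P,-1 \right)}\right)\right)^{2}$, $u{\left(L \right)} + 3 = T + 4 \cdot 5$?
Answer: $\sqrt{1398784998} \approx 37400.0$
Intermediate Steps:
$u{\left(L \right)} = 15$ ($u{\left(L \right)} = -3 + \left(-2 + 4 \cdot 5\right) = -3 + \left(-2 + 20\right) = -3 + 18 = 15$)
$w{\left(P \right)} = \left(2 + P\right)^{2} \left(15 + P\right)^{2}$ ($w{\left(P \right)} = \left(\left(P + 15\right) \left(P + 2\right)\right)^{2} = \left(\left(15 + P\right) \left(2 + P\right)\right)^{2} = \left(\left(2 + P\right) \left(15 + P\right)\right)^{2} = \left(2 + P\right)^{2} \left(15 + P\right)^{2}$)
$\sqrt{\left(4244 - -20754\right) + w{\left(-202 \right)}} = \sqrt{\left(4244 - -20754\right) + \left(2 - 202\right)^{2} \left(15 - 202\right)^{2}} = \sqrt{\left(4244 + 20754\right) + \left(-200\right)^{2} \left(-187\right)^{2}} = \sqrt{24998 + 40000 \cdot 34969} = \sqrt{24998 + 1398760000} = \sqrt{1398784998}$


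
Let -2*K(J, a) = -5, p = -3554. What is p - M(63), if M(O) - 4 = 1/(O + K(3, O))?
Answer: -466100/131 ≈ -3558.0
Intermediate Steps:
K(J, a) = 5/2 (K(J, a) = -½*(-5) = 5/2)
M(O) = 4 + 1/(5/2 + O) (M(O) = 4 + 1/(O + 5/2) = 4 + 1/(5/2 + O))
p - M(63) = -3554 - 2*(11 + 4*63)/(5 + 2*63) = -3554 - 2*(11 + 252)/(5 + 126) = -3554 - 2*263/131 = -3554 - 1*526/131 = -3554 - 526/131 = -466100/131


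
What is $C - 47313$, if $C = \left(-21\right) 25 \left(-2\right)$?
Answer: $-46263$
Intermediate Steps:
$C = 1050$ ($C = \left(-525\right) \left(-2\right) = 1050$)
$C - 47313 = 1050 - 47313 = -46263$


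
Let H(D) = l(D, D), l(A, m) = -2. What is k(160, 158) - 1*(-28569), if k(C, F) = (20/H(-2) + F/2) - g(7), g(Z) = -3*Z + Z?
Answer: 28652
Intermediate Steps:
H(D) = -2
g(Z) = -2*Z
k(C, F) = 4 + F/2 (k(C, F) = (20/(-2) + F/2) - (-2)*7 = (20*(-½) + F*(½)) - 1*(-14) = (-10 + F/2) + 14 = 4 + F/2)
k(160, 158) - 1*(-28569) = (4 + (½)*158) - 1*(-28569) = (4 + 79) + 28569 = 83 + 28569 = 28652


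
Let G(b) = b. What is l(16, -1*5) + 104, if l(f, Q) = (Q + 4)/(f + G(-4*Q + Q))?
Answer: 3223/31 ≈ 103.97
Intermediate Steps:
l(f, Q) = (4 + Q)/(f - 3*Q) (l(f, Q) = (Q + 4)/(f + (-4*Q + Q)) = (4 + Q)/(f - 3*Q))
l(16, -1*5) + 104 = (4 - 1*5)/(16 - (-3)*5) + 104 = (4 - 5)/(16 - 3*(-5)) + 104 = -1/(16 + 15) + 104 = -1/31 + 104 = 3223/31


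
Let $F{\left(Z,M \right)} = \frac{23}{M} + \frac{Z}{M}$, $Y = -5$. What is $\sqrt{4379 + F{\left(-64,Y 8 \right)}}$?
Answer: $\frac{\sqrt{1752010}}{20} \approx 66.182$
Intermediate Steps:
$\sqrt{4379 + F{\left(-64,Y 8 \right)}} = \sqrt{4379 + \frac{23 - 64}{\left(-5\right) 8}} = \sqrt{4379 + \frac{1}{-40} \left(-41\right)} = \sqrt{4379 - - \frac{41}{40}} = \sqrt{4379 + \frac{41}{40}} = \sqrt{\frac{175201}{40}} = \frac{\sqrt{1752010}}{20}$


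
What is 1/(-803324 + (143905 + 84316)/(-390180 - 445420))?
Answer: -835600/671257762621 ≈ -1.2448e-6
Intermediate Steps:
1/(-803324 + (143905 + 84316)/(-390180 - 445420)) = 1/(-803324 + 228221/(-835600)) = 1/(-803324 + 228221*(-1/835600)) = 1/(-803324 - 228221/835600) = 1/(-671257762621/835600) = -835600/671257762621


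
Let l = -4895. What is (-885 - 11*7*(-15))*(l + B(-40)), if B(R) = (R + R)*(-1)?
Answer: -1300050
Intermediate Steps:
B(R) = -2*R (B(R) = (2*R)*(-1) = -2*R)
(-885 - 11*7*(-15))*(l + B(-40)) = (-885 - 11*7*(-15))*(-4895 - 2*(-40)) = (-885 - 77*(-15))*(-4895 + 80) = (-885 + 1155)*(-4815) = 270*(-4815) = -1300050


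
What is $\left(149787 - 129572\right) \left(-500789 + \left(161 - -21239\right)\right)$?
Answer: $-9690848635$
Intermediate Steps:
$\left(149787 - 129572\right) \left(-500789 + \left(161 - -21239\right)\right) = 20215 \left(-500789 + \left(161 + 21239\right)\right) = 20215 \left(-500789 + 21400\right) = 20215 \left(-479389\right) = -9690848635$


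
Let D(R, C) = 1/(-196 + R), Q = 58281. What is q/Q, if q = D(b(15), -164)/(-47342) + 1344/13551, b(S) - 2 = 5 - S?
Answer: 4326684581/2542458390041736 ≈ 1.7018e-6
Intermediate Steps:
b(S) = 7 - S (b(S) = 2 + (5 - S) = 7 - S)
q = 4326684581/43624138056 (q = 1/((-196 + (7 - 1*15))*(-47342)) + 1344/13551 = -1/47342/(-196 + (7 - 15)) + 1344*(1/13551) = -1/47342/(-196 - 8) + 448/4517 = -1/47342/(-204) + 448/4517 = -1/204*(-1/47342) + 448/4517 = 1/9657768 + 448/4517 = 4326684581/43624138056 ≈ 0.099181)
q/Q = (4326684581/43624138056)/58281 = (4326684581/43624138056)*(1/58281) = 4326684581/2542458390041736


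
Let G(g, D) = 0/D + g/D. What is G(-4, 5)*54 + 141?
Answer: 489/5 ≈ 97.800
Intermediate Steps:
G(g, D) = g/D (G(g, D) = 0 + g/D = g/D)
G(-4, 5)*54 + 141 = -4/5*54 + 141 = -216/5 + 141 = 489/5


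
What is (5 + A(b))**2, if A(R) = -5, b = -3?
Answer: 0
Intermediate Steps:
(5 + A(b))**2 = (5 - 5)**2 = 0**2 = 0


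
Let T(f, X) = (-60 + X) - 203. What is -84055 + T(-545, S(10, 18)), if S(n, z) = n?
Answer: -84308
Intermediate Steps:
T(f, X) = -263 + X
-84055 + T(-545, S(10, 18)) = -84055 + (-263 + 10) = -84055 - 253 = -84308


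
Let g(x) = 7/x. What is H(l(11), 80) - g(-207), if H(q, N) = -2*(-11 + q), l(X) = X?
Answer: 7/207 ≈ 0.033816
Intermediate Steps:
H(q, N) = 22 - 2*q
H(l(11), 80) - g(-207) = (22 - 2*11) - 7/(-207) = (22 - 22) - 7*(-1)/207 = 0 - 1*(-7/207) = 0 + 7/207 = 7/207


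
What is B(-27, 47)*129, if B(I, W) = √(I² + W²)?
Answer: 129*√2938 ≈ 6992.2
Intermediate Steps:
B(-27, 47)*129 = √((-27)² + 47²)*129 = √(729 + 2209)*129 = √2938*129 = 129*√2938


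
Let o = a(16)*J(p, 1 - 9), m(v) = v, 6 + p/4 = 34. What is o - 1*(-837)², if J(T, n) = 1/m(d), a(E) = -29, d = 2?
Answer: -1401167/2 ≈ -7.0058e+5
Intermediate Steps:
p = 112 (p = -24 + 4*34 = -24 + 136 = 112)
J(T, n) = ½ (J(T, n) = 1/2 = ½)
o = -29/2 (o = -29*½ = -29/2 ≈ -14.500)
o - 1*(-837)² = -29/2 - 1*(-837)² = -29/2 - 1*700569 = -29/2 - 700569 = -1401167/2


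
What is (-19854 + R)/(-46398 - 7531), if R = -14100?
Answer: 33954/53929 ≈ 0.62961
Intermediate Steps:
(-19854 + R)/(-46398 - 7531) = (-19854 - 14100)/(-46398 - 7531) = -33954/(-53929) = -33954*(-1/53929) = 33954/53929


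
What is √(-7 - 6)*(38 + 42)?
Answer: 80*I*√13 ≈ 288.44*I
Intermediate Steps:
√(-7 - 6)*(38 + 42) = √(-13)*80 = (I*√13)*80 = 80*I*√13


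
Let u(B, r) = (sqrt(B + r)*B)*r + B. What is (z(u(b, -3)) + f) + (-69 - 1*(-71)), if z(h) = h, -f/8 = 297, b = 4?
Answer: -2382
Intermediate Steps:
f = -2376 (f = -8*297 = -2376)
u(B, r) = B + B*r*sqrt(B + r) (u(B, r) = (B*sqrt(B + r))*r + B = B*r*sqrt(B + r) + B = B + B*r*sqrt(B + r))
(z(u(b, -3)) + f) + (-69 - 1*(-71)) = (4*(1 - 3*sqrt(4 - 3)) - 2376) + (-69 - 1*(-71)) = (4*(1 - 3*sqrt(1)) - 2376) + (-69 + 71) = (4*(1 - 3*1) - 2376) + 2 = (4*(1 - 3) - 2376) + 2 = (4*(-2) - 2376) + 2 = (-8 - 2376) + 2 = -2384 + 2 = -2382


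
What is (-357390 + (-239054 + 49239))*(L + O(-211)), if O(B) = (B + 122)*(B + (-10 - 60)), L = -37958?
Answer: 7085757545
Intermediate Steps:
O(B) = (-70 + B)*(122 + B) (O(B) = (122 + B)*(B - 70) = (122 + B)*(-70 + B) = (-70 + B)*(122 + B))
(-357390 + (-239054 + 49239))*(L + O(-211)) = (-357390 + (-239054 + 49239))*(-37958 + (-8540 + (-211)² + 52*(-211))) = (-357390 - 189815)*(-37958 + (-8540 + 44521 - 10972)) = -547205*(-37958 + 25009) = -547205*(-12949) = 7085757545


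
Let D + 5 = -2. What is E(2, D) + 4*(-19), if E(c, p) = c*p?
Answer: -90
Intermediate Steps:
D = -7 (D = -5 - 2 = -7)
E(2, D) + 4*(-19) = 2*(-7) + 4*(-19) = -14 - 76 = -90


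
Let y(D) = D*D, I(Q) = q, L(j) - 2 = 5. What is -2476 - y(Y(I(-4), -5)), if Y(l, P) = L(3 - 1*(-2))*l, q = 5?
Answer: -3701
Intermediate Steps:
L(j) = 7 (L(j) = 2 + 5 = 7)
I(Q) = 5
Y(l, P) = 7*l
y(D) = D²
-2476 - y(Y(I(-4), -5)) = -2476 - (7*5)² = -2476 - 1*35² = -2476 - 1*1225 = -2476 - 1225 = -3701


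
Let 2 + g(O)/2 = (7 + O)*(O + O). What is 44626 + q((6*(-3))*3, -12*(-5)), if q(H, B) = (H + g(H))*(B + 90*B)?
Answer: 55157866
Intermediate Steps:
g(O) = -4 + 4*O*(7 + O) (g(O) = -4 + 2*((7 + O)*(O + O)) = -4 + 2*((7 + O)*(2*O)) = -4 + 2*(2*O*(7 + O)) = -4 + 4*O*(7 + O))
q(H, B) = 91*B*(-4 + 4*H² + 29*H) (q(H, B) = (H + (-4 + 4*H² + 28*H))*(B + 90*B) = (-4 + 4*H² + 29*H)*(91*B) = 91*B*(-4 + 4*H² + 29*H))
44626 + q((6*(-3))*3, -12*(-5)) = 44626 + 91*(-12*(-5))*(-4 + 4*((6*(-3))*3)² + 29*((6*(-3))*3)) = 44626 + 91*60*(-4 + 4*(-18*3)² + 29*(-18*3)) = 44626 + 91*60*(-4 + 4*(-54)² + 29*(-54)) = 44626 + 91*60*(-4 + 4*2916 - 1566) = 44626 + 91*60*(-4 + 11664 - 1566) = 44626 + 91*60*10094 = 44626 + 55113240 = 55157866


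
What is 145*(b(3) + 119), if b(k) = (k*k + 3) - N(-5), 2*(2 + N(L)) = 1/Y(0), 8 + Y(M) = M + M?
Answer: 308705/16 ≈ 19294.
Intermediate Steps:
Y(M) = -8 + 2*M (Y(M) = -8 + (M + M) = -8 + 2*M)
N(L) = -33/16 (N(L) = -2 + 1/(2*(-8 + 2*0)) = -2 + 1/(2*(-8 + 0)) = -2 + (½)/(-8) = -2 + (½)*(-⅛) = -2 - 1/16 = -33/16)
b(k) = 81/16 + k² (b(k) = (k*k + 3) - 1*(-33/16) = (k² + 3) + 33/16 = (3 + k²) + 33/16 = 81/16 + k²)
145*(b(3) + 119) = 145*((81/16 + 3²) + 119) = 145*((81/16 + 9) + 119) = 145*(225/16 + 119) = 145*(2129/16) = 308705/16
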